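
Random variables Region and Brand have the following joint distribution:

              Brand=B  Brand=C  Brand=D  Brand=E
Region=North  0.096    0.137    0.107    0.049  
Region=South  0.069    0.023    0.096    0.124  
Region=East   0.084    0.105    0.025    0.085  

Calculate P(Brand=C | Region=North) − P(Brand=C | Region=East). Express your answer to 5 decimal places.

P(Region=North) = 0.096 + 0.137 + 0.107 + 0.049 = 0.389; P(Brand=C | Region=North) = 0.137/0.389 = 0.352185.
P(Region=East) = 0.084 + 0.105 + 0.025 + 0.085 = 0.299; P(Brand=C | Region=East) = 0.105/0.299 = 0.351171.
Difference = 0.00101.

0.00101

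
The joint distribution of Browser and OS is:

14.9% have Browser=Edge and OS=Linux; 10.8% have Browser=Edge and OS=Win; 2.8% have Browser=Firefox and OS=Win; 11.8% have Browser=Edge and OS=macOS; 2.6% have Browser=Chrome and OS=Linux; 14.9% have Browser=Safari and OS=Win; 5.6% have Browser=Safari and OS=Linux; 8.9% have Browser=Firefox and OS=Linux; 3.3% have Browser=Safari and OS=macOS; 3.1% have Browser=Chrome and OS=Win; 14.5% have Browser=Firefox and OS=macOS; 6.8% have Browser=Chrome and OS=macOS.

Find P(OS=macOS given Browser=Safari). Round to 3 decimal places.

P(Browser=Safari) = 0.149 + 0.033 + 0.056 = 0.238.
P(OS=macOS | Browser=Safari) = 0.033/0.238 = 0.139.

0.139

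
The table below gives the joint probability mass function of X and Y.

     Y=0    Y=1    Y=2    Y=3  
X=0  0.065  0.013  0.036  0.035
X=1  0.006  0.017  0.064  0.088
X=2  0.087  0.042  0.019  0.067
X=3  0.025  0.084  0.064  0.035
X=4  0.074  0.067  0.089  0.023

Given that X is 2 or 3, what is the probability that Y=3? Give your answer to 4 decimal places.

P(X=2) = 0.087 + 0.042 + 0.019 + 0.067 = 0.215.
P(X=3) = 0.025 + 0.084 + 0.064 + 0.035 = 0.208.
P(X ∈ {2, 3}) = 0.215 + 0.208 = 0.423; P(Y=3, X ∈ {2, 3}) = 0.067 + 0.035 = 0.102.
P(Y=3 | X ∈ {2, 3}) = 0.102/0.423 = 0.2411.

0.2411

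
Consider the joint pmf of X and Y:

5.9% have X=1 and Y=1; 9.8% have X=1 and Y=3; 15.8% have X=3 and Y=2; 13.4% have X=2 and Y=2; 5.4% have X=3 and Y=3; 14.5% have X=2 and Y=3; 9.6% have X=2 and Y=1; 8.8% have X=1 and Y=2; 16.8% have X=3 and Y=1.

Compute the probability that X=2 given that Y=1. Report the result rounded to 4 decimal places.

P(Y=1) = 0.059 + 0.096 + 0.168 = 0.323.
P(X=2 | Y=1) = 0.096/0.323 = 0.2972.

0.2972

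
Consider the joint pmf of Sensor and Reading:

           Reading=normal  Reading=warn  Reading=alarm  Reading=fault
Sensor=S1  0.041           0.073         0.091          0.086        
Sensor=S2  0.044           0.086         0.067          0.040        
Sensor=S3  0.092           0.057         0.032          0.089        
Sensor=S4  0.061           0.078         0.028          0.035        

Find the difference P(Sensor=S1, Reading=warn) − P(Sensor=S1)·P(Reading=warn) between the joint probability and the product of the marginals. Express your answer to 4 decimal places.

P(Sensor=S1) = 0.041 + 0.073 + 0.091 + 0.086 = 0.291.
P(Reading=warn) = 0.073 + 0.086 + 0.057 + 0.078 = 0.294.
P(Sensor=S1, Reading=warn) − P(Sensor=S1)P(Reading=warn) = 0.073 − 0.291×0.294 = -0.0126.

-0.0126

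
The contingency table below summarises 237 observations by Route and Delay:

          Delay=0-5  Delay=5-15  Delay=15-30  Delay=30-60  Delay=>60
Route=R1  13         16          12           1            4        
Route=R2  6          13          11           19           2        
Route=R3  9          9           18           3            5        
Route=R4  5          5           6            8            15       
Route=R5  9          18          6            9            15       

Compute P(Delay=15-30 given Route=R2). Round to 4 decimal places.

0.2157

Total with Route=R2: 6 + 13 + 11 + 19 + 2 = 51.
P(Delay=15-30 | Route=R2) = 11/51 = 0.2157.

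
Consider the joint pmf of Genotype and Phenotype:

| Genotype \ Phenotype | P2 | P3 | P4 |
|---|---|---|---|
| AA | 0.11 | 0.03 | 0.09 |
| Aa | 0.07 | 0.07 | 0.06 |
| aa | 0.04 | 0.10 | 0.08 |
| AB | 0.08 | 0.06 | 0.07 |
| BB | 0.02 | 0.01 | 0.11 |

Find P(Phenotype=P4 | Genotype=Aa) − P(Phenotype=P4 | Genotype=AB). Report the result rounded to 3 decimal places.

P(Genotype=Aa) = 0.07 + 0.07 + 0.06 = 0.20; P(Phenotype=P4 | Genotype=Aa) = 0.06/0.20 = 0.3000.
P(Genotype=AB) = 0.08 + 0.06 + 0.07 = 0.21; P(Phenotype=P4 | Genotype=AB) = 0.07/0.21 = 0.3333.
Difference = -0.033.

-0.033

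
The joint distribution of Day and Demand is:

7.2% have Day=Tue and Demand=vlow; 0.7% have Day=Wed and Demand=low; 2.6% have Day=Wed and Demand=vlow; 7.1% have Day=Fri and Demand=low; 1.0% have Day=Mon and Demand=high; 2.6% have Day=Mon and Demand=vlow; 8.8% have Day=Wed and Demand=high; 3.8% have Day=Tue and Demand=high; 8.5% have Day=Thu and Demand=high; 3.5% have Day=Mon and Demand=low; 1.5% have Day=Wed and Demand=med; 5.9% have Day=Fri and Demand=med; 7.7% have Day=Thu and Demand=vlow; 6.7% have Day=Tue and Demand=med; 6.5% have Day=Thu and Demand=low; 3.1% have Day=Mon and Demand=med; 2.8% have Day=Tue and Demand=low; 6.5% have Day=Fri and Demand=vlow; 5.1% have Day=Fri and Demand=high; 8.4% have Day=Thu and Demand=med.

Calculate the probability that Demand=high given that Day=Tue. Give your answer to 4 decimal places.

0.1854

P(Day=Tue) = 0.072 + 0.028 + 0.067 + 0.038 = 0.205.
P(Demand=high | Day=Tue) = 0.038/0.205 = 0.1854.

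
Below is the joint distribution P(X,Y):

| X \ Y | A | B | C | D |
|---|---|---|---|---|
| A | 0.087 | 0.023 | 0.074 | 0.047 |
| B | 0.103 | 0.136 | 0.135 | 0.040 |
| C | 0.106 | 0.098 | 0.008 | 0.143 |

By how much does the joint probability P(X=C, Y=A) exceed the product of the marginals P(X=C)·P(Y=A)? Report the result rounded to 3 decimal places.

0.001

P(X=C) = 0.106 + 0.098 + 0.008 + 0.143 = 0.355.
P(Y=A) = 0.087 + 0.103 + 0.106 = 0.296.
P(X=C, Y=A) − P(X=C)P(Y=A) = 0.106 − 0.355×0.296 = 0.001.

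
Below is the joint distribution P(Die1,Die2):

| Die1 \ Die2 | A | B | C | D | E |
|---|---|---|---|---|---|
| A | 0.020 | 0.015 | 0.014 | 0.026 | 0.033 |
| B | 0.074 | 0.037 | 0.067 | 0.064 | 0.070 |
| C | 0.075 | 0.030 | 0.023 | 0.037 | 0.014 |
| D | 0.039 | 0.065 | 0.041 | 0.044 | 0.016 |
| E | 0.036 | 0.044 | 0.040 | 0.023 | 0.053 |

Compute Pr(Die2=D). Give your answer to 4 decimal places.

P(Die2=D) = 0.026 + 0.064 + 0.037 + 0.044 + 0.023 = 0.194.

0.1940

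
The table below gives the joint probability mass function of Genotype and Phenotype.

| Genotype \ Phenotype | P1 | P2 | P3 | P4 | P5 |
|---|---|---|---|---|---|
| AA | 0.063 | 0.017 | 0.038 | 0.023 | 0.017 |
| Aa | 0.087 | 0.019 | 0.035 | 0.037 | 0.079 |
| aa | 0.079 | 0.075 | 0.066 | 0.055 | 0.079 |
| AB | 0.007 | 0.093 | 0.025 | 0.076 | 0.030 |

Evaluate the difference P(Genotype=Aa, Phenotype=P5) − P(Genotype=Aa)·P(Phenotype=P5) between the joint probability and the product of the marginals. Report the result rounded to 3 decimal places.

0.026

P(Genotype=Aa) = 0.087 + 0.019 + 0.035 + 0.037 + 0.079 = 0.257.
P(Phenotype=P5) = 0.017 + 0.079 + 0.079 + 0.030 = 0.205.
P(Genotype=Aa, Phenotype=P5) − P(Genotype=Aa)P(Phenotype=P5) = 0.079 − 0.257×0.205 = 0.026.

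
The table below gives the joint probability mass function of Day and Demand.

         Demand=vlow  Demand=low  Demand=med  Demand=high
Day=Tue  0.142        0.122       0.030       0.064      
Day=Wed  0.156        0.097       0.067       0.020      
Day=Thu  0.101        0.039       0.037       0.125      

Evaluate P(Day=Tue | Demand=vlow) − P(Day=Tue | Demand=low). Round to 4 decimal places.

P(Demand=vlow) = 0.142 + 0.156 + 0.101 = 0.399; P(Day=Tue | Demand=vlow) = 0.142/0.399 = 0.35589.
P(Demand=low) = 0.122 + 0.097 + 0.039 = 0.258; P(Day=Tue | Demand=low) = 0.122/0.258 = 0.47287.
Difference = -0.1170.

-0.1170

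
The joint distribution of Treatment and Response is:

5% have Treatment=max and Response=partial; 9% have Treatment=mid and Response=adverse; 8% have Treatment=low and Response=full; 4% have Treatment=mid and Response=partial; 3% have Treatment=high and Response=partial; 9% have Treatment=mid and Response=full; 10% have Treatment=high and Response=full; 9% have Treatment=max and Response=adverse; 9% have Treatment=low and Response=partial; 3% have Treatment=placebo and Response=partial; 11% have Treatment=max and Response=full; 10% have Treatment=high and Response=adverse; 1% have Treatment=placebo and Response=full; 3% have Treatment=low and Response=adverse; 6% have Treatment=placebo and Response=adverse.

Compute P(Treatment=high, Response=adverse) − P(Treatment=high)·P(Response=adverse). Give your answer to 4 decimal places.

0.0149

P(Treatment=high) = 0.03 + 0.10 + 0.10 = 0.23.
P(Response=adverse) = 0.06 + 0.03 + 0.09 + 0.10 + 0.09 = 0.37.
P(Treatment=high, Response=adverse) − P(Treatment=high)P(Response=adverse) = 0.10 − 0.23×0.37 = 0.0149.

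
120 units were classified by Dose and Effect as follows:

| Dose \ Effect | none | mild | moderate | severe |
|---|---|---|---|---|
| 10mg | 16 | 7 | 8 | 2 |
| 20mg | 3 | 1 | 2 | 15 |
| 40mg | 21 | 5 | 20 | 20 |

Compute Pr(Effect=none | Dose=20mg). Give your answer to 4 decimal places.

0.1429

Total with Dose=20mg: 3 + 1 + 2 + 15 = 21.
P(Effect=none | Dose=20mg) = 3/21 = 0.1429.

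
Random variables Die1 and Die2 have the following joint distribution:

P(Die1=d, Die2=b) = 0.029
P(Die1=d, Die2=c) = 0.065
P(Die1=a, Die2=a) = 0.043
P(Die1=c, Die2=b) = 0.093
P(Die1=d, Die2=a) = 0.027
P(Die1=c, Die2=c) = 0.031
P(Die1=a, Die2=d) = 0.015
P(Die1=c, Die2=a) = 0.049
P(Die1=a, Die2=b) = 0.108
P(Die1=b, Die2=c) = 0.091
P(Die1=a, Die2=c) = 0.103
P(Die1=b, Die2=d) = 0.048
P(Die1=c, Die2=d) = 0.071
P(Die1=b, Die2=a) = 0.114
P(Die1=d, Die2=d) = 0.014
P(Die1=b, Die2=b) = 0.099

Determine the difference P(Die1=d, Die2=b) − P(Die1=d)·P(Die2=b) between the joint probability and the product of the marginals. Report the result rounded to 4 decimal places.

P(Die1=d) = 0.027 + 0.029 + 0.065 + 0.014 = 0.135.
P(Die2=b) = 0.108 + 0.099 + 0.093 + 0.029 = 0.329.
P(Die1=d, Die2=b) − P(Die1=d)P(Die2=b) = 0.029 − 0.135×0.329 = -0.0154.

-0.0154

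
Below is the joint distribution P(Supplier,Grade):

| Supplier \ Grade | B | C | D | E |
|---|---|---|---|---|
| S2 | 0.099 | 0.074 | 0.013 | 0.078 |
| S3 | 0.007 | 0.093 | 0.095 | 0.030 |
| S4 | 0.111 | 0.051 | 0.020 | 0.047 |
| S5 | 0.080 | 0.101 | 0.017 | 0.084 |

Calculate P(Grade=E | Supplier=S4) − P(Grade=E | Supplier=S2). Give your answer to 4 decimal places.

P(Supplier=S4) = 0.111 + 0.051 + 0.020 + 0.047 = 0.229; P(Grade=E | Supplier=S4) = 0.047/0.229 = 0.20524.
P(Supplier=S2) = 0.099 + 0.074 + 0.013 + 0.078 = 0.264; P(Grade=E | Supplier=S2) = 0.078/0.264 = 0.29545.
Difference = -0.0902.

-0.0902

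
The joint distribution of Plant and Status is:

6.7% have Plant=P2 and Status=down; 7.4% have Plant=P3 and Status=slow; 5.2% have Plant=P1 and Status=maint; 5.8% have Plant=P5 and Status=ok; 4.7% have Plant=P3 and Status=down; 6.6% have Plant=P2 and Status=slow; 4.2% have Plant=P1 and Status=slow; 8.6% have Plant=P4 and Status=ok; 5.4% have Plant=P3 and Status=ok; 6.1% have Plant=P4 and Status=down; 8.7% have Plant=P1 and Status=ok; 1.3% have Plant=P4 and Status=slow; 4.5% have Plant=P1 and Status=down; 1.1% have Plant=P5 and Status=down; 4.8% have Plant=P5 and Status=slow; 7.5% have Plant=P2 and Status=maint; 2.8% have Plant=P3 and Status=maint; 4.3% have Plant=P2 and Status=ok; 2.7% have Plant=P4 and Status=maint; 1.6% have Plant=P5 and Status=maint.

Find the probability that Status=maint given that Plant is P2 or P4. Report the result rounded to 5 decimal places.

P(Plant=P2) = 0.043 + 0.066 + 0.067 + 0.075 = 0.251.
P(Plant=P4) = 0.086 + 0.013 + 0.061 + 0.027 = 0.187.
P(Plant ∈ {P2, P4}) = 0.251 + 0.187 = 0.438; P(Status=maint, Plant ∈ {P2, P4}) = 0.075 + 0.027 = 0.102.
P(Status=maint | Plant ∈ {P2, P4}) = 0.102/0.438 = 0.23288.

0.23288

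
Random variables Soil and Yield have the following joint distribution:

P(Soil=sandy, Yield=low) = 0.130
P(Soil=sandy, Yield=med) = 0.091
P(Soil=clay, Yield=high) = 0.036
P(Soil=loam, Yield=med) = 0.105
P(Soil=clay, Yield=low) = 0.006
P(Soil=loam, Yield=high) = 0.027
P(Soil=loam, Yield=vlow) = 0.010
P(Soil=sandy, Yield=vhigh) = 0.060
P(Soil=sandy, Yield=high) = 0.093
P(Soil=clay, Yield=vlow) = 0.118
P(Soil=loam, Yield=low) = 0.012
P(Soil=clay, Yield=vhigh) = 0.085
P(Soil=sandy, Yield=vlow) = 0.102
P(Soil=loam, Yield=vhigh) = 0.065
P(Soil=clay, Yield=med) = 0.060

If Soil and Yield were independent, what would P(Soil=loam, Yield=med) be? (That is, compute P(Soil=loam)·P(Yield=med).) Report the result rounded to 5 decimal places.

P(Soil=loam) = 0.010 + 0.012 + 0.105 + 0.027 + 0.065 = 0.219.
P(Yield=med) = 0.091 + 0.105 + 0.060 = 0.256.
Product: 0.219 × 0.256 = 0.05606.

0.05606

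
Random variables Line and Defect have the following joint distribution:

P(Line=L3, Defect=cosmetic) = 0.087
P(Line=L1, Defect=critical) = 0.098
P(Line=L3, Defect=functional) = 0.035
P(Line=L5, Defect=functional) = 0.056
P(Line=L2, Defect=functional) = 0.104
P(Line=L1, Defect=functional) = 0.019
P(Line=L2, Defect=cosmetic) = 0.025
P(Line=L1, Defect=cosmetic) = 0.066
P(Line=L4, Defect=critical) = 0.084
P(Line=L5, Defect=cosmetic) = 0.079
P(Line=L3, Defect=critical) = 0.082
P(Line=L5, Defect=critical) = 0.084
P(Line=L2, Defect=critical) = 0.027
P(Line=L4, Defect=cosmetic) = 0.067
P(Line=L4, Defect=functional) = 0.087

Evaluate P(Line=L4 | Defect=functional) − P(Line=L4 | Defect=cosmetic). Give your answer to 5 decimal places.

0.08225

P(Defect=functional) = 0.019 + 0.104 + 0.035 + 0.087 + 0.056 = 0.301; P(Line=L4 | Defect=functional) = 0.087/0.301 = 0.289037.
P(Defect=cosmetic) = 0.066 + 0.025 + 0.087 + 0.067 + 0.079 = 0.324; P(Line=L4 | Defect=cosmetic) = 0.067/0.324 = 0.206790.
Difference = 0.08225.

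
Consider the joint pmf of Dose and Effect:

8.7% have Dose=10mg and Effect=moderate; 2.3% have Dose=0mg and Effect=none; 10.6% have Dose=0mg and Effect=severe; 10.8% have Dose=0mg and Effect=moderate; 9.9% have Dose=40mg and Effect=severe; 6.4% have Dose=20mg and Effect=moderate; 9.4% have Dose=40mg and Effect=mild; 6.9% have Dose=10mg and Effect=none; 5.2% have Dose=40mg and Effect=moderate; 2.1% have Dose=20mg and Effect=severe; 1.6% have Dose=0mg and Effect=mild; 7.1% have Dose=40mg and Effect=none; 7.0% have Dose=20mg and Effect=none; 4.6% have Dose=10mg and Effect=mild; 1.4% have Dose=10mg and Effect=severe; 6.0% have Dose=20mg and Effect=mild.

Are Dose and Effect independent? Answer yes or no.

no

P(Dose=40mg) = 0.316 and P(Effect=moderate) = 0.311, so their product is 0.09828, but P(Dose=40mg, Effect=moderate) = 0.052. Since these differ, Dose and Effect are not independent.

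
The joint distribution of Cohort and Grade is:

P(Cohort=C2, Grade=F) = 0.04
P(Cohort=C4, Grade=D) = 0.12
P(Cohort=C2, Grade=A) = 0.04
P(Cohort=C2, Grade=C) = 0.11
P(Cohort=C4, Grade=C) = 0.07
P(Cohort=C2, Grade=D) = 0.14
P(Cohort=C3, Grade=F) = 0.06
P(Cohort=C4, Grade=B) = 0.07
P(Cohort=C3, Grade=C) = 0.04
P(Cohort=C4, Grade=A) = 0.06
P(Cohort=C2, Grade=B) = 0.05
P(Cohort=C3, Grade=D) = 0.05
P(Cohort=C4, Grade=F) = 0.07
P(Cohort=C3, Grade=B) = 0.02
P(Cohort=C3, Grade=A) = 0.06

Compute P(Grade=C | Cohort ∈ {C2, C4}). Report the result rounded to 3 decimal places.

0.234

P(Cohort=C2) = 0.04 + 0.05 + 0.11 + 0.14 + 0.04 = 0.38.
P(Cohort=C4) = 0.06 + 0.07 + 0.07 + 0.12 + 0.07 = 0.39.
P(Cohort ∈ {C2, C4}) = 0.38 + 0.39 = 0.77; P(Grade=C, Cohort ∈ {C2, C4}) = 0.11 + 0.07 = 0.18.
P(Grade=C | Cohort ∈ {C2, C4}) = 0.18/0.77 = 0.234.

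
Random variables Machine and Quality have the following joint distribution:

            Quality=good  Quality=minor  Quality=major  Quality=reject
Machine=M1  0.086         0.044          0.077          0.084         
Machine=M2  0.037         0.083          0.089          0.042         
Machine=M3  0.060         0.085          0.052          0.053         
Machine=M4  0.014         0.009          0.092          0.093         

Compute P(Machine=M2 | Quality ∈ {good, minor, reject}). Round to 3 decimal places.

0.235

P(Quality=good) = 0.086 + 0.037 + 0.060 + 0.014 = 0.197.
P(Quality=minor) = 0.044 + 0.083 + 0.085 + 0.009 = 0.221.
P(Quality=reject) = 0.084 + 0.042 + 0.053 + 0.093 = 0.272.
P(Quality ∈ {good, minor, reject}) = 0.197 + 0.221 + 0.272 = 0.690; P(Machine=M2, Quality ∈ {good, minor, reject}) = 0.037 + 0.083 + 0.042 = 0.162.
P(Machine=M2 | Quality ∈ {good, minor, reject}) = 0.162/0.690 = 0.235.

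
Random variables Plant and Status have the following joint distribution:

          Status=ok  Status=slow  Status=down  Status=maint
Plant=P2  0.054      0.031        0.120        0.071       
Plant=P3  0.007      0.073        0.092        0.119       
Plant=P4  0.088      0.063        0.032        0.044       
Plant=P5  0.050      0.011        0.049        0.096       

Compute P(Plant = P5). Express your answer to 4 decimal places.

P(Plant=P5) = 0.050 + 0.011 + 0.049 + 0.096 = 0.206.

0.2060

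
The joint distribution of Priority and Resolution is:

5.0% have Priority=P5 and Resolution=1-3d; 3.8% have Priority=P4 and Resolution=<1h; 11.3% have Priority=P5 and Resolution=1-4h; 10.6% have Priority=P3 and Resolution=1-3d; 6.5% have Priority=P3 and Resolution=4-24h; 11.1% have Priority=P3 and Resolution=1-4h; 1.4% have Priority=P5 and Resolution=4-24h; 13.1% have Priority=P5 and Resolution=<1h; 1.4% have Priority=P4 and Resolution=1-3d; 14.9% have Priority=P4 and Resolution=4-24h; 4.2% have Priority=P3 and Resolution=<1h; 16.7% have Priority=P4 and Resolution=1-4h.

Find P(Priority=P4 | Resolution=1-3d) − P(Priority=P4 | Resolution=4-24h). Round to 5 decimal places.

-0.57116

P(Resolution=1-3d) = 0.106 + 0.014 + 0.050 = 0.170; P(Priority=P4 | Resolution=1-3d) = 0.014/0.170 = 0.082353.
P(Resolution=4-24h) = 0.065 + 0.149 + 0.014 = 0.228; P(Priority=P4 | Resolution=4-24h) = 0.149/0.228 = 0.653509.
Difference = -0.57116.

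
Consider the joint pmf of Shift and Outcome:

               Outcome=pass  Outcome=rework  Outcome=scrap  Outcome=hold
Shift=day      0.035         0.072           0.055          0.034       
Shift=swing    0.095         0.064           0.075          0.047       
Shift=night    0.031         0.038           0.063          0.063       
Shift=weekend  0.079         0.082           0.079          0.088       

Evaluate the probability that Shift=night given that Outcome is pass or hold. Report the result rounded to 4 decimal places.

P(Outcome=pass) = 0.035 + 0.095 + 0.031 + 0.079 = 0.240.
P(Outcome=hold) = 0.034 + 0.047 + 0.063 + 0.088 = 0.232.
P(Outcome ∈ {pass, hold}) = 0.240 + 0.232 = 0.472; P(Shift=night, Outcome ∈ {pass, hold}) = 0.031 + 0.063 = 0.094.
P(Shift=night | Outcome ∈ {pass, hold}) = 0.094/0.472 = 0.1992.

0.1992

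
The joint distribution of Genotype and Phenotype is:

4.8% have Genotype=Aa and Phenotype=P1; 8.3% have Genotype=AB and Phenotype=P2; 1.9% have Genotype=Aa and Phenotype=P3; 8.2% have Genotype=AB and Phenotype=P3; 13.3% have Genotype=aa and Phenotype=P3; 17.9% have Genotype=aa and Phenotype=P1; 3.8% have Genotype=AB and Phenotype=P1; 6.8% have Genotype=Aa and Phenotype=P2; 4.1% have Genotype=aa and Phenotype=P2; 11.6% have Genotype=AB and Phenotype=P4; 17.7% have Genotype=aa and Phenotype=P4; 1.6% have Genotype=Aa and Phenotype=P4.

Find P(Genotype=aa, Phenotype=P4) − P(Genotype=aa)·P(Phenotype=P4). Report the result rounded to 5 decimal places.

0.01323

P(Genotype=aa) = 0.179 + 0.041 + 0.133 + 0.177 = 0.530.
P(Phenotype=P4) = 0.016 + 0.177 + 0.116 = 0.309.
P(Genotype=aa, Phenotype=P4) − P(Genotype=aa)P(Phenotype=P4) = 0.177 − 0.530×0.309 = 0.01323.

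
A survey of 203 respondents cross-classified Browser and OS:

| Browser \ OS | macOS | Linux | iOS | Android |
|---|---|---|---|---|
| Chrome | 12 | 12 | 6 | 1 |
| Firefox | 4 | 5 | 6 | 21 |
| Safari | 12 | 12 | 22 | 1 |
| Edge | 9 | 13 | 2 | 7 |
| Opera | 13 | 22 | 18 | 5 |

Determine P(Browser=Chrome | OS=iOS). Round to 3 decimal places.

0.111

Total with OS=iOS: 6 + 6 + 22 + 2 + 18 = 54.
P(Browser=Chrome | OS=iOS) = 6/54 = 0.111.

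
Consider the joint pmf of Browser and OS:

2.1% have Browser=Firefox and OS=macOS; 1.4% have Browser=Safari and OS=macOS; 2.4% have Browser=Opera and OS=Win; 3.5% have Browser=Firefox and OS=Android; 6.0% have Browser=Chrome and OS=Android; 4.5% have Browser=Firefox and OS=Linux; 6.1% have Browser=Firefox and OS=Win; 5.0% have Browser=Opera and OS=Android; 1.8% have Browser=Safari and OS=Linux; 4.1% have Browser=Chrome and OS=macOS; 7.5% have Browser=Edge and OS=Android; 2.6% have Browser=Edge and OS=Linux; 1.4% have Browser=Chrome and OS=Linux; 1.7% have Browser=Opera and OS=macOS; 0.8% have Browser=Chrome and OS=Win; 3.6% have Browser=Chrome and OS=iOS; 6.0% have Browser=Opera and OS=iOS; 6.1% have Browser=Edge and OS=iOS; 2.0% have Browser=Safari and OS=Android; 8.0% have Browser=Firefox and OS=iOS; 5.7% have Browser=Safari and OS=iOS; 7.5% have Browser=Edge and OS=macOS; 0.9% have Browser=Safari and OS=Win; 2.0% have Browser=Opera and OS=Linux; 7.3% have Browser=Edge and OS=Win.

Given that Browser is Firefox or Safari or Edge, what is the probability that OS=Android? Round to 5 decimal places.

0.19403

P(Browser=Firefox) = 0.061 + 0.021 + 0.045 + 0.080 + 0.035 = 0.242.
P(Browser=Safari) = 0.009 + 0.014 + 0.018 + 0.057 + 0.020 = 0.118.
P(Browser=Edge) = 0.073 + 0.075 + 0.026 + 0.061 + 0.075 = 0.310.
P(Browser ∈ {Firefox, Safari, Edge}) = 0.242 + 0.118 + 0.310 = 0.670; P(OS=Android, Browser ∈ {Firefox, Safari, Edge}) = 0.035 + 0.020 + 0.075 = 0.130.
P(OS=Android | Browser ∈ {Firefox, Safari, Edge}) = 0.130/0.670 = 0.19403.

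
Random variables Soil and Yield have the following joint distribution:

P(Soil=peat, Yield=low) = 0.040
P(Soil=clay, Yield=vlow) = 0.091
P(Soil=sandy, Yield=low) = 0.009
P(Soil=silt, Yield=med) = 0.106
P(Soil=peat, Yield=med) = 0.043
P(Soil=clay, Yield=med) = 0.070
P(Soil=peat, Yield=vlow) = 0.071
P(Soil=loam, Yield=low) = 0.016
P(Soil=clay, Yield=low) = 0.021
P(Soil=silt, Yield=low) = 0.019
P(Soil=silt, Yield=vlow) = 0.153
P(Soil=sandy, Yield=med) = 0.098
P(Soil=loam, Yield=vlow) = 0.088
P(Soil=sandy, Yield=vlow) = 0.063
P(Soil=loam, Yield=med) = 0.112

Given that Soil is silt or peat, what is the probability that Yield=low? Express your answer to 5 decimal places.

0.13657

P(Soil=silt) = 0.153 + 0.019 + 0.106 = 0.278.
P(Soil=peat) = 0.071 + 0.040 + 0.043 = 0.154.
P(Soil ∈ {silt, peat}) = 0.278 + 0.154 = 0.432; P(Yield=low, Soil ∈ {silt, peat}) = 0.019 + 0.040 = 0.059.
P(Yield=low | Soil ∈ {silt, peat}) = 0.059/0.432 = 0.13657.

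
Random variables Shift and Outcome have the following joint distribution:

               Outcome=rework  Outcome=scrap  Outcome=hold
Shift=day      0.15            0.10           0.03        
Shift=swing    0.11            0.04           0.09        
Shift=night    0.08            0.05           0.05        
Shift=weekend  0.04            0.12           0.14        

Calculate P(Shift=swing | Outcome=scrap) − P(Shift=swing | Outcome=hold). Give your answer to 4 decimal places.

-0.1613

P(Outcome=scrap) = 0.10 + 0.04 + 0.05 + 0.12 = 0.31; P(Shift=swing | Outcome=scrap) = 0.04/0.31 = 0.12903.
P(Outcome=hold) = 0.03 + 0.09 + 0.05 + 0.14 = 0.31; P(Shift=swing | Outcome=hold) = 0.09/0.31 = 0.29032.
Difference = -0.1613.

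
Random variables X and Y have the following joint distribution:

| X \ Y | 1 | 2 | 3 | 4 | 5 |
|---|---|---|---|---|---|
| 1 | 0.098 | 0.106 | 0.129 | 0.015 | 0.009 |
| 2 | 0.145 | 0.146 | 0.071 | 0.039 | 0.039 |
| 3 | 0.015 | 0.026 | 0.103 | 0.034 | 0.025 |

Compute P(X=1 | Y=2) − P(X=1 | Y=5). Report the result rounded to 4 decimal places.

0.2580

P(Y=2) = 0.106 + 0.146 + 0.026 = 0.278; P(X=1 | Y=2) = 0.106/0.278 = 0.38129.
P(Y=5) = 0.009 + 0.039 + 0.025 = 0.073; P(X=1 | Y=5) = 0.009/0.073 = 0.12329.
Difference = 0.2580.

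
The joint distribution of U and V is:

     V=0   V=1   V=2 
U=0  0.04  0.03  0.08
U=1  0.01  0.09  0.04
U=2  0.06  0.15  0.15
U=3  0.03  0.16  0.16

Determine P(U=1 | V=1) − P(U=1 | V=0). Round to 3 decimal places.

0.138

P(V=1) = 0.03 + 0.09 + 0.15 + 0.16 = 0.43; P(U=1 | V=1) = 0.09/0.43 = 0.2093.
P(V=0) = 0.04 + 0.01 + 0.06 + 0.03 = 0.14; P(U=1 | V=0) = 0.01/0.14 = 0.0714.
Difference = 0.138.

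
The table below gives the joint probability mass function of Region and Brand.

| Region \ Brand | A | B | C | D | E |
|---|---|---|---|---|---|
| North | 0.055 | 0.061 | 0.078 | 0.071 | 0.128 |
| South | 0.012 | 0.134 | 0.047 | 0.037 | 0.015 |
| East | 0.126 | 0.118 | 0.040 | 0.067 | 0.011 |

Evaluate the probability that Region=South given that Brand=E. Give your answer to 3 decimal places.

P(Brand=E) = 0.128 + 0.015 + 0.011 = 0.154.
P(Region=South | Brand=E) = 0.015/0.154 = 0.097.

0.097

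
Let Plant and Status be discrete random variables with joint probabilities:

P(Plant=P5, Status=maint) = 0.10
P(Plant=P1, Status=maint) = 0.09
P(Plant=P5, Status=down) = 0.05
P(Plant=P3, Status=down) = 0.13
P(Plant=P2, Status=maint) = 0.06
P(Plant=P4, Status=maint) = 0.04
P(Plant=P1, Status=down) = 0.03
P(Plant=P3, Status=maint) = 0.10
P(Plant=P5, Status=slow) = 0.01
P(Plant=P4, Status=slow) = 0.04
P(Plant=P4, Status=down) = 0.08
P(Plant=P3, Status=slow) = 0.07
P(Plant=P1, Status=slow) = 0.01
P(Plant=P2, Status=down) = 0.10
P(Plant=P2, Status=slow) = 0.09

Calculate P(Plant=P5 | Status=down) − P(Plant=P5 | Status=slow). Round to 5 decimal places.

P(Status=down) = 0.03 + 0.10 + 0.13 + 0.08 + 0.05 = 0.39; P(Plant=P5 | Status=down) = 0.05/0.39 = 0.128205.
P(Status=slow) = 0.01 + 0.09 + 0.07 + 0.04 + 0.01 = 0.22; P(Plant=P5 | Status=slow) = 0.01/0.22 = 0.045455.
Difference = 0.08275.

0.08275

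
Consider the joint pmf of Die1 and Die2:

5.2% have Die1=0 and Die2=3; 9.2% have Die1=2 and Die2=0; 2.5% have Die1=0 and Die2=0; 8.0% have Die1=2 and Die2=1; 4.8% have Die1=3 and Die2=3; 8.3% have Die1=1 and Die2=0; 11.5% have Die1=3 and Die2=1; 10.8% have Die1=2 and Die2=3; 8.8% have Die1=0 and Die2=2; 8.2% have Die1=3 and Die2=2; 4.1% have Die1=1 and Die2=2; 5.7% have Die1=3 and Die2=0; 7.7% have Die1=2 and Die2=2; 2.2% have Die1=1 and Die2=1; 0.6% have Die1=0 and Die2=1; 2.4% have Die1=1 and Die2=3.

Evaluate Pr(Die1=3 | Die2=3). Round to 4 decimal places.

P(Die2=3) = 0.052 + 0.024 + 0.108 + 0.048 = 0.232.
P(Die1=3 | Die2=3) = 0.048/0.232 = 0.2069.

0.2069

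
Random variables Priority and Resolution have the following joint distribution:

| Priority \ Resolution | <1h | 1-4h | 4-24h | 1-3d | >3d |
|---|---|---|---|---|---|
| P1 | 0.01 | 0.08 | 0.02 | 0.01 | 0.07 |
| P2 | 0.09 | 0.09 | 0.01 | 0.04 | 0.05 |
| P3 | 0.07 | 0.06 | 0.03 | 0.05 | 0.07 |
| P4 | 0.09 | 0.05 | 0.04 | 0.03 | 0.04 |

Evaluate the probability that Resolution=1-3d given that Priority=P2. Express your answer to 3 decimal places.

P(Priority=P2) = 0.09 + 0.09 + 0.01 + 0.04 + 0.05 = 0.28.
P(Resolution=1-3d | Priority=P2) = 0.04/0.28 = 0.143.

0.143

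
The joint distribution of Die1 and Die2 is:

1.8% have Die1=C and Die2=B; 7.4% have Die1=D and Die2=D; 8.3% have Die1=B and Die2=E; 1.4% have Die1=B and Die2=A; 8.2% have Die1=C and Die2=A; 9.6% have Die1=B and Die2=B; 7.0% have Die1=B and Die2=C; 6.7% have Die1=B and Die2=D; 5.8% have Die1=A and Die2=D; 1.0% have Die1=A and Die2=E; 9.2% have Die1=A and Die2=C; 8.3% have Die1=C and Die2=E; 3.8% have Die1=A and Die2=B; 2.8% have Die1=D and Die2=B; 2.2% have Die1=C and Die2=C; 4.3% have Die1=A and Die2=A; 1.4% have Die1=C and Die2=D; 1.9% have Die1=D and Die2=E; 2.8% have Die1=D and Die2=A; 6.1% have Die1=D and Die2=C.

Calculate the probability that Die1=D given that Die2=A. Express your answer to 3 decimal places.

P(Die2=A) = 0.043 + 0.014 + 0.082 + 0.028 = 0.167.
P(Die1=D | Die2=A) = 0.028/0.167 = 0.168.

0.168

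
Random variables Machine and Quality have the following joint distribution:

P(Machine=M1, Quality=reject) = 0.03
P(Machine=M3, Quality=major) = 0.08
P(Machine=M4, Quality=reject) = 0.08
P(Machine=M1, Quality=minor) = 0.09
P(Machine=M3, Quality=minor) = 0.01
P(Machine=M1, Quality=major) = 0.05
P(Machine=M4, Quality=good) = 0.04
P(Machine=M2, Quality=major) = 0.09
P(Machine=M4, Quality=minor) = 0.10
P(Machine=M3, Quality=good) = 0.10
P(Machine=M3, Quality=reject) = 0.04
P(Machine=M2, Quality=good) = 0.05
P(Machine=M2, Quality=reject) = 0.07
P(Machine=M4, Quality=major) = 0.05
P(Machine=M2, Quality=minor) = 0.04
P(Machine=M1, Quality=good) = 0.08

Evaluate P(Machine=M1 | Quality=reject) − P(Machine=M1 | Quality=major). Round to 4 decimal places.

-0.0488

P(Quality=reject) = 0.03 + 0.07 + 0.04 + 0.08 = 0.22; P(Machine=M1 | Quality=reject) = 0.03/0.22 = 0.13636.
P(Quality=major) = 0.05 + 0.09 + 0.08 + 0.05 = 0.27; P(Machine=M1 | Quality=major) = 0.05/0.27 = 0.18519.
Difference = -0.0488.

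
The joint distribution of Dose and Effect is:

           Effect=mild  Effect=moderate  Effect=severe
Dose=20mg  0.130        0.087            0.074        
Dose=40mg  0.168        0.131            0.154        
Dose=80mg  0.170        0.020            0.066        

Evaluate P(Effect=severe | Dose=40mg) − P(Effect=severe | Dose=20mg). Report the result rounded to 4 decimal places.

0.0857

P(Dose=40mg) = 0.168 + 0.131 + 0.154 = 0.453; P(Effect=severe | Dose=40mg) = 0.154/0.453 = 0.33996.
P(Dose=20mg) = 0.130 + 0.087 + 0.074 = 0.291; P(Effect=severe | Dose=20mg) = 0.074/0.291 = 0.25430.
Difference = 0.0857.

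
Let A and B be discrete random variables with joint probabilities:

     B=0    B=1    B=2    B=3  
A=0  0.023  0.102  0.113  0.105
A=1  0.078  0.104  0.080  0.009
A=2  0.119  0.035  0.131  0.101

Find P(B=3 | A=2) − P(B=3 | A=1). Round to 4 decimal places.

P(A=2) = 0.119 + 0.035 + 0.131 + 0.101 = 0.386; P(B=3 | A=2) = 0.101/0.386 = 0.26166.
P(A=1) = 0.078 + 0.104 + 0.080 + 0.009 = 0.271; P(B=3 | A=1) = 0.009/0.271 = 0.03321.
Difference = 0.2284.

0.2284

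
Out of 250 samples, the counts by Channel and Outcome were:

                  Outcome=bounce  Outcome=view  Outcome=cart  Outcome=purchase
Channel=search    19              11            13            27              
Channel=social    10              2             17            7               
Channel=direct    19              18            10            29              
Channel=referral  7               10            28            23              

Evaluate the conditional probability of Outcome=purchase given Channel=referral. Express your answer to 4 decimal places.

0.3382

Total with Channel=referral: 7 + 10 + 28 + 23 = 68.
P(Outcome=purchase | Channel=referral) = 23/68 = 0.3382.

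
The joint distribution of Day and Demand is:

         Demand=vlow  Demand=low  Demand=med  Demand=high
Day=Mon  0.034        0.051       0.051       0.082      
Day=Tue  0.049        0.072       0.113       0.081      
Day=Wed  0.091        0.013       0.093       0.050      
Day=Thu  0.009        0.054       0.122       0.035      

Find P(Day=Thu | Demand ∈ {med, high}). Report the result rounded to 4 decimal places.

P(Demand=med) = 0.051 + 0.113 + 0.093 + 0.122 = 0.379.
P(Demand=high) = 0.082 + 0.081 + 0.050 + 0.035 = 0.248.
P(Demand ∈ {med, high}) = 0.379 + 0.248 = 0.627; P(Day=Thu, Demand ∈ {med, high}) = 0.122 + 0.035 = 0.157.
P(Day=Thu | Demand ∈ {med, high}) = 0.157/0.627 = 0.2504.

0.2504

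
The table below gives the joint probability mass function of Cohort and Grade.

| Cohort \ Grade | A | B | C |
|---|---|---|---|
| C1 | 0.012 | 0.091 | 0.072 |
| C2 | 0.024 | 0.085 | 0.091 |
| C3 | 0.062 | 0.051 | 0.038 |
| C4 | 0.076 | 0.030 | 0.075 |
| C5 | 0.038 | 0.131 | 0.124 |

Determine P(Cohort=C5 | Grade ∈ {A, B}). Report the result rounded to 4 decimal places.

P(Grade=A) = 0.012 + 0.024 + 0.062 + 0.076 + 0.038 = 0.212.
P(Grade=B) = 0.091 + 0.085 + 0.051 + 0.030 + 0.131 = 0.388.
P(Grade ∈ {A, B}) = 0.212 + 0.388 = 0.600; P(Cohort=C5, Grade ∈ {A, B}) = 0.038 + 0.131 = 0.169.
P(Cohort=C5 | Grade ∈ {A, B}) = 0.169/0.600 = 0.2817.

0.2817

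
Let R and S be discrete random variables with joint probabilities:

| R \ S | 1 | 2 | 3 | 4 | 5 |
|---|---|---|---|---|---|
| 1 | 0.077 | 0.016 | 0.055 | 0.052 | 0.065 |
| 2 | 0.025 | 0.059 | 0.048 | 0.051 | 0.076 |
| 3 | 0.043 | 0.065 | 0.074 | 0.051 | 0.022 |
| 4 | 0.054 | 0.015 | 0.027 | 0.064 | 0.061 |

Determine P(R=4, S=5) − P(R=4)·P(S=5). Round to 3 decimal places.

P(R=4) = 0.054 + 0.015 + 0.027 + 0.064 + 0.061 = 0.221.
P(S=5) = 0.065 + 0.076 + 0.022 + 0.061 = 0.224.
P(R=4, S=5) − P(R=4)P(S=5) = 0.061 − 0.221×0.224 = 0.011.

0.011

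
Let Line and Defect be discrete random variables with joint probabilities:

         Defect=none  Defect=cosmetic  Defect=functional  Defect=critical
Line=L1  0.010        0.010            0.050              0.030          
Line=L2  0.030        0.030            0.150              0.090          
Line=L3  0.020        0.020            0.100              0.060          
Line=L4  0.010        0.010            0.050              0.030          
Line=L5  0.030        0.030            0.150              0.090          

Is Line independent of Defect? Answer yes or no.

Every cell satisfies P(Line,Defect) = P(Line)·P(Defect). For instance P(Line=L5) = 0.300, P(Defect=none) = 0.100, and 0.300×0.100 = 0.030 matches the joint entry. So Line and Defect are independent.

yes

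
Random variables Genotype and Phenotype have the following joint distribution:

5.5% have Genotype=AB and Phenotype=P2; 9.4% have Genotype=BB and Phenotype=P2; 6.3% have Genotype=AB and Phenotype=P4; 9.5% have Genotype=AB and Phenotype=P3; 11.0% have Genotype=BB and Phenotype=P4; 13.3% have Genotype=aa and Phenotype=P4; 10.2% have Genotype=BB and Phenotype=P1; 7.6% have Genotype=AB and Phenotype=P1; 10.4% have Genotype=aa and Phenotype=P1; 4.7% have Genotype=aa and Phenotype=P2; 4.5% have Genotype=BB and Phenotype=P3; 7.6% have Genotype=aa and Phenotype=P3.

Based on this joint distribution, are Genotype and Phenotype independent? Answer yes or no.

P(Genotype=AB) = 0.289 and P(Phenotype=P3) = 0.216, so their product is 0.06242, but P(Genotype=AB, Phenotype=P3) = 0.095. Since these differ, Genotype and Phenotype are not independent.

no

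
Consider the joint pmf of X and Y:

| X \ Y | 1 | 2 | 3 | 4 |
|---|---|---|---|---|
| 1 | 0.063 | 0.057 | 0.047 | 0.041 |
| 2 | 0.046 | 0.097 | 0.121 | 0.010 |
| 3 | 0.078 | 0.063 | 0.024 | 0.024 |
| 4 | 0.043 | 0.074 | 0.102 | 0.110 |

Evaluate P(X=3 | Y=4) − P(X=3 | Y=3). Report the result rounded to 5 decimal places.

0.04810

P(Y=4) = 0.041 + 0.010 + 0.024 + 0.110 = 0.185; P(X=3 | Y=4) = 0.024/0.185 = 0.129730.
P(Y=3) = 0.047 + 0.121 + 0.024 + 0.102 = 0.294; P(X=3 | Y=3) = 0.024/0.294 = 0.081633.
Difference = 0.04810.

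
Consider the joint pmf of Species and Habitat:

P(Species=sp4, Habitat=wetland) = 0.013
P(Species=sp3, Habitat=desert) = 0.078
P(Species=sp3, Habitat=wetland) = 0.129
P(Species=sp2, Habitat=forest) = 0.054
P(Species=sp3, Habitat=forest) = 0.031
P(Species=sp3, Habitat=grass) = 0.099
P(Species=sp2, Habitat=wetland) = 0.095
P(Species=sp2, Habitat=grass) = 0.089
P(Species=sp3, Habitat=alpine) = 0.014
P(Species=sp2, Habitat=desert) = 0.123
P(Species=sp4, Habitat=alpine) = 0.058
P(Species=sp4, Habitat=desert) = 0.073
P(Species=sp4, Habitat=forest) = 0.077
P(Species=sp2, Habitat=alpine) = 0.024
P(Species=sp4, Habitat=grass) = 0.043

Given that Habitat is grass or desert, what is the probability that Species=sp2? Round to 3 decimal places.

0.420

P(Habitat=grass) = 0.089 + 0.099 + 0.043 = 0.231.
P(Habitat=desert) = 0.123 + 0.078 + 0.073 = 0.274.
P(Habitat ∈ {grass, desert}) = 0.231 + 0.274 = 0.505; P(Species=sp2, Habitat ∈ {grass, desert}) = 0.089 + 0.123 = 0.212.
P(Species=sp2 | Habitat ∈ {grass, desert}) = 0.212/0.505 = 0.420.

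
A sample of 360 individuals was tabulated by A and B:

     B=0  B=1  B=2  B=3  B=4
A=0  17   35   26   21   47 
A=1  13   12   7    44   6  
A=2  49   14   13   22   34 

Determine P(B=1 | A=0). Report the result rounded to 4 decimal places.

0.2397

Total with A=0: 17 + 35 + 26 + 21 + 47 = 146.
P(B=1 | A=0) = 35/146 = 0.2397.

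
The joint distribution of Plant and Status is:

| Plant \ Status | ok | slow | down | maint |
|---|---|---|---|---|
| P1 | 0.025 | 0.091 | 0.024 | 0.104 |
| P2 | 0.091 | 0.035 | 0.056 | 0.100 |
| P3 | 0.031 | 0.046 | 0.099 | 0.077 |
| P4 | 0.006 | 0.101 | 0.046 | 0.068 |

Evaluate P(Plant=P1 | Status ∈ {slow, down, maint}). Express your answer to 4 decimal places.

P(Status=slow) = 0.091 + 0.035 + 0.046 + 0.101 = 0.273.
P(Status=down) = 0.024 + 0.056 + 0.099 + 0.046 = 0.225.
P(Status=maint) = 0.104 + 0.100 + 0.077 + 0.068 = 0.349.
P(Status ∈ {slow, down, maint}) = 0.273 + 0.225 + 0.349 = 0.847; P(Plant=P1, Status ∈ {slow, down, maint}) = 0.091 + 0.024 + 0.104 = 0.219.
P(Plant=P1 | Status ∈ {slow, down, maint}) = 0.219/0.847 = 0.2586.

0.2586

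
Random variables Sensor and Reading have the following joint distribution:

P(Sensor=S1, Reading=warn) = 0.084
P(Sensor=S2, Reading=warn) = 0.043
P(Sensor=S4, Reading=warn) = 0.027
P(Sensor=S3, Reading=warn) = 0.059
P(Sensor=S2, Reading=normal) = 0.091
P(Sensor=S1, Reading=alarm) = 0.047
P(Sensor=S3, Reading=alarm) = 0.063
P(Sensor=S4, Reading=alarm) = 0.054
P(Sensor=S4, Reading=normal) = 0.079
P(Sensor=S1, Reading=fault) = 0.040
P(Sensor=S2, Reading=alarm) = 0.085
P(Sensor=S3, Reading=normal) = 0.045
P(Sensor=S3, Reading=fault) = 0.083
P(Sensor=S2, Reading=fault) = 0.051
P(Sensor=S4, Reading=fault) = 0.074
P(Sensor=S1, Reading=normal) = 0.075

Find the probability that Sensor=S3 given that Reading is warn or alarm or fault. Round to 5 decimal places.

0.28873

P(Reading=warn) = 0.084 + 0.043 + 0.059 + 0.027 = 0.213.
P(Reading=alarm) = 0.047 + 0.085 + 0.063 + 0.054 = 0.249.
P(Reading=fault) = 0.040 + 0.051 + 0.083 + 0.074 = 0.248.
P(Reading ∈ {warn, alarm, fault}) = 0.213 + 0.249 + 0.248 = 0.710; P(Sensor=S3, Reading ∈ {warn, alarm, fault}) = 0.059 + 0.063 + 0.083 = 0.205.
P(Sensor=S3 | Reading ∈ {warn, alarm, fault}) = 0.205/0.710 = 0.28873.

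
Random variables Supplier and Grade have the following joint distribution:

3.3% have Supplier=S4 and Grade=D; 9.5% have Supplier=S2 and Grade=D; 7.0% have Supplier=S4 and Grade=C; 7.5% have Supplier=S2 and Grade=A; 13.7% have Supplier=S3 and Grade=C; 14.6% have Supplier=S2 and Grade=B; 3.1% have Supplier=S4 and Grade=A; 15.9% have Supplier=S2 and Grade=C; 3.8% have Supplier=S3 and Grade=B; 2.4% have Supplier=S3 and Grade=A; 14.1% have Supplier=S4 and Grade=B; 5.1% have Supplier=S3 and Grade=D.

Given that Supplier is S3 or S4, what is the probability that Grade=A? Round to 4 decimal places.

0.1048

P(Supplier=S3) = 0.024 + 0.038 + 0.137 + 0.051 = 0.250.
P(Supplier=S4) = 0.031 + 0.141 + 0.070 + 0.033 = 0.275.
P(Supplier ∈ {S3, S4}) = 0.250 + 0.275 = 0.525; P(Grade=A, Supplier ∈ {S3, S4}) = 0.024 + 0.031 = 0.055.
P(Grade=A | Supplier ∈ {S3, S4}) = 0.055/0.525 = 0.1048.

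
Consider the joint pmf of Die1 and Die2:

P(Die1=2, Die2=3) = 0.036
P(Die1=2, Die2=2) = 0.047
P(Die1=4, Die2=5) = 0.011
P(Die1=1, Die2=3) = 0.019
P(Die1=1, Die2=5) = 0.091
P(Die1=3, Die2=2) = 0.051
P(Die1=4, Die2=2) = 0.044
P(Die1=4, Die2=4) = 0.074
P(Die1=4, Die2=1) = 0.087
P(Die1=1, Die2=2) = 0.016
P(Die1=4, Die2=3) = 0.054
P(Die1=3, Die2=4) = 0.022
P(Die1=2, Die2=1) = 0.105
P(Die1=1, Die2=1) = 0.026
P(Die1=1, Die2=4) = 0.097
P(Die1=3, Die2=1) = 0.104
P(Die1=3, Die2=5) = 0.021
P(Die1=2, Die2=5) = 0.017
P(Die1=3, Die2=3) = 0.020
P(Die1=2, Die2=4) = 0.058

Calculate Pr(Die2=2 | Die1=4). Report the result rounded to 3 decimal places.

P(Die1=4) = 0.087 + 0.044 + 0.054 + 0.074 + 0.011 = 0.270.
P(Die2=2 | Die1=4) = 0.044/0.270 = 0.163.

0.163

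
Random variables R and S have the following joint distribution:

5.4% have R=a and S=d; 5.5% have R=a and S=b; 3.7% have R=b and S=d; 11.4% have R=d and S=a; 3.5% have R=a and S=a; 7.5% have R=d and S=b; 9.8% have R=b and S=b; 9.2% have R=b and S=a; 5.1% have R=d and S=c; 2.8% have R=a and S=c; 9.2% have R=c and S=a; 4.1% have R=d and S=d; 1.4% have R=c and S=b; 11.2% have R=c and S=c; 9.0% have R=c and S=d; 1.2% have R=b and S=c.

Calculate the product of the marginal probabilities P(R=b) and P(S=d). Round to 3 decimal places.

P(R=b) = 0.092 + 0.098 + 0.012 + 0.037 = 0.239.
P(S=d) = 0.054 + 0.037 + 0.090 + 0.041 = 0.222.
Product: 0.239 × 0.222 = 0.053.

0.053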